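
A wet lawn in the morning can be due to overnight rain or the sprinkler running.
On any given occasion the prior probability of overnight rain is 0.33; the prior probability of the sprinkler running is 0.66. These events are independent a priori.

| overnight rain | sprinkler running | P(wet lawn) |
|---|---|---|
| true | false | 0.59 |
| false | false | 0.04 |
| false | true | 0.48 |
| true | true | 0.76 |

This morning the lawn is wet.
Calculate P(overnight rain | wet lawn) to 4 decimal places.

P(overnight rain | wet lawn) ≈ 0.5114

P(wet lawn) = 0.04*0.67*0.34 + 0.48*0.67*0.66 + 0.59*0.33*0.34 + 0.76*0.33*0.66 = 0.009112 + 0.212256 + 0.066198 + 0.165528 = 0.453094
Of this, 0.231726 comes from 0.066198 + 0.165528 (the overnight rain=true cases).
P(overnight rain | wet lawn) = 0.231726 / 0.453094 ≈ 0.5114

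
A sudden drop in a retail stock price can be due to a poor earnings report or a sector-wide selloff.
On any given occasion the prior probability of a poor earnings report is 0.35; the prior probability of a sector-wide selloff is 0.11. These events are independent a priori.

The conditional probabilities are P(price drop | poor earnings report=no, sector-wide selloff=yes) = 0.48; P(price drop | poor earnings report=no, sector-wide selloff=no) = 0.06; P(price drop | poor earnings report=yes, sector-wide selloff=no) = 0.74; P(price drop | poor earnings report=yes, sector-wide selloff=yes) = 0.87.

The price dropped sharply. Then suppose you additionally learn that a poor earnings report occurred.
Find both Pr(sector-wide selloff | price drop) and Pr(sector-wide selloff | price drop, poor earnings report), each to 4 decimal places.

Numerator (weight on configurations with sector-wide selloff): 0.034320 + 0.033495 = 0.067815
Normalizer over all consistent configurations: 0.06*0.65*0.89 + 0.48*0.65*0.11 + 0.74*0.35*0.89 + 0.87*0.35*0.11 = 0.333035
Posterior = 0.067815 / 0.333035 ≈ 0.2036

Now condition on the additional information:
Enumerate both values of sector-wide selloff and weight by the priors:
  P(price drop | poor earnings report) = 0.74·0.89 + 0.87·0.11
        = 0.658600 + 0.095700 = 0.754300
Configurations with sector-wide selloff contribute 0.095700, so
  P(sector-wide selloff | price drop, poor earnings report) = 0.095700 / 0.754300 ≈ 0.1269

Pr(sector-wide selloff | price drop) ≈ 0.2036; Pr(sector-wide selloff | price drop, poor earnings report) ≈ 0.1269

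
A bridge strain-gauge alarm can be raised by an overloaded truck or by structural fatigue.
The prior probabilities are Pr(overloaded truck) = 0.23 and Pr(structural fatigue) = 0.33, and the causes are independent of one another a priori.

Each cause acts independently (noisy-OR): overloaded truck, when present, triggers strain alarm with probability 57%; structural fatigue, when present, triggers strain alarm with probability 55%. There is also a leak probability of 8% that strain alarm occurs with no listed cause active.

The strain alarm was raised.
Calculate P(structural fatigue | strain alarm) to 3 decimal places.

Under noisy-OR, P(strain alarm | causes) = 1 − (1−0.08)·∏(1−qᵢ) over the active causes.
P(strain alarm) = 0.08×0.77×0.67 + 0.586×0.77×0.33 + 0.6044×0.23×0.67 + 0.82198×0.23×0.33 = 0.041272 + 0.148903 + 0.093138 + 0.062388 = 0.345701
Of this, 0.211291 comes from 0.148903 + 0.062388 (the structural fatigue=true cases).
Hence the posterior is 0.211291/0.345701 ≈ 0.611.

P(structural fatigue | strain alarm) ≈ 0.611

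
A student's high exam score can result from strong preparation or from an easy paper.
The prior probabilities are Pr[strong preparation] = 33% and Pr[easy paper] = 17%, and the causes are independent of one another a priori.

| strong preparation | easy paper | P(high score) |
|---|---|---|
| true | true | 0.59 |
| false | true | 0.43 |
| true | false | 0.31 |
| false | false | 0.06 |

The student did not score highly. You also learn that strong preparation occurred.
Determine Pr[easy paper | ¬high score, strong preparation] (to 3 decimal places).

Pr[easy paper | ¬high score, strong preparation] ≈ 0.108

P(¬high score | strong preparation) = 0.69×0.83 + 0.41×0.17 = 0.572700 + 0.069700 = 0.642400
Of this, 0.069700 comes from 0.41×0.17 (the easy paper=true cases).
Hence the posterior is 0.069700/0.642400 ≈ 0.108.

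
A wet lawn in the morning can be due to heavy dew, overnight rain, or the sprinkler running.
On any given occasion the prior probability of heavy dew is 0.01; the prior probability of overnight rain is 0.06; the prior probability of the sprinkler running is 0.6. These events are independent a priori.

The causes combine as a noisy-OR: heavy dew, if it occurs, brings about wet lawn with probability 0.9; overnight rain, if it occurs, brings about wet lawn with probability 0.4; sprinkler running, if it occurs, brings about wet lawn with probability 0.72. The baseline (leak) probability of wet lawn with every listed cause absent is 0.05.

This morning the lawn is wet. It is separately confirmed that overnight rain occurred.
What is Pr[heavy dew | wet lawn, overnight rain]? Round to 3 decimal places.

Pr[heavy dew | wet lawn, overnight rain] ≈ 0.014

Under noisy-OR, P(wet lawn | causes) = 1 − (1−0.05)·∏(1−qᵢ) over the active causes.
Enumerate the 4 (heavy dew, sprinkler running) configurations and weight by the priors:
  P(wet lawn | overnight rain) = 0.43·0.99·0.4 + 0.8404·0.99·0.6 + 0.943·0.01·0.4 + 0.98404·0.01·0.6
        = 0.170280 + 0.499198 + 0.003772 + 0.005904 = 0.679154
Configurations with heavy dew contribute 0.009676, so
  P(heavy dew | wet lawn, overnight rain) = 0.009676 / 0.679154 ≈ 0.014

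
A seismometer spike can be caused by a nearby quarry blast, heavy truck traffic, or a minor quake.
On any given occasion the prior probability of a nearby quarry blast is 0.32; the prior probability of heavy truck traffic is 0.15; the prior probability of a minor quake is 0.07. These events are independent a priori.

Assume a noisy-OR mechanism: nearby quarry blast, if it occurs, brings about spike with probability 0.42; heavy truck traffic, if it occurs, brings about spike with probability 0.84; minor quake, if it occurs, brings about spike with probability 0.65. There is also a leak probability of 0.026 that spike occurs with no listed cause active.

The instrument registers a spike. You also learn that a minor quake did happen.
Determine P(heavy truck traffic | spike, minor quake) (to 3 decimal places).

P(heavy truck traffic | spike, minor quake) ≈ 0.193

Under noisy-OR, P(spike | causes) = 1 − (1−0.026)·∏(1−qᵢ) over the active causes.
For the numerator, keep only heavy truck traffic=true terms: 0.096437 + 0.046481 = 0.142918
The normalizing constant is 0.6591×0.68×0.85 + 0.945456×0.68×0.15 + 0.802278×0.32×0.85 + 0.968364×0.32×0.15 = 0.742098
Posterior = 0.142918 / 0.742098 ≈ 0.193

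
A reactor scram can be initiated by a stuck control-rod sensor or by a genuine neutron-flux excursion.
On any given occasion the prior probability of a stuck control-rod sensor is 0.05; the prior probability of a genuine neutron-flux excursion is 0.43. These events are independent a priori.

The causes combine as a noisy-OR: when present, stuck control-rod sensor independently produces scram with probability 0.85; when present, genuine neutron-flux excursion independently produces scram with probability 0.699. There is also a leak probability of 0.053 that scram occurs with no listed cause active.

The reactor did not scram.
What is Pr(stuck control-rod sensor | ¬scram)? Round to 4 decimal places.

Under noisy-OR, P(scram | causes) = 1 − (1−0.053)·∏(1−qᵢ) over the active causes.
For the numerator, keep only stuck control-rod sensor=true terms: 0.004048 + 0.000919 = 0.004967
Normalizer over all consistent configurations: 0.947*0.95*0.57 + 0.285047*0.95*0.43 + 0.14205*0.05*0.57 + 0.042757*0.05*0.43 = 0.634209
Posterior = 0.004967 / 0.634209 ≈ 0.0078

Pr(stuck control-rod sensor | ¬scram) ≈ 0.0078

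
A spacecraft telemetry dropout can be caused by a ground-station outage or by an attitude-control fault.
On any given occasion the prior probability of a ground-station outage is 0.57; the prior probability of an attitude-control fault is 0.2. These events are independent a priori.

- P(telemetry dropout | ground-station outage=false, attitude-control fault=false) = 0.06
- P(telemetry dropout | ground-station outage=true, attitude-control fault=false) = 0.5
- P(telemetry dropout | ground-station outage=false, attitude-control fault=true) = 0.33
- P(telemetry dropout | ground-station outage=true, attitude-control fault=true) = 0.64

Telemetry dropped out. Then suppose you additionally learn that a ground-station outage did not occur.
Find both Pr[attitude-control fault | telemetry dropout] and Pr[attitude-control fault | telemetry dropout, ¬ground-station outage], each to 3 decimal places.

Pr[attitude-control fault | telemetry dropout] ≈ 0.290; Pr[attitude-control fault | telemetry dropout, ¬ground-station outage] ≈ 0.579

P(telemetry dropout) = 0.06·0.43·0.8 + 0.33·0.43·0.2 + 0.5·0.57·0.8 + 0.64·0.57·0.2 = 0.020640 + 0.028380 + 0.228000 + 0.072960 = 0.349980
Restricting to configurations with attitude-control fault present: 0.028380 + 0.072960 = 0.101340.
Hence the posterior is 0.101340/0.349980 ≈ 0.290.

Now condition on the additional information:
Sum P(telemetry dropout|·) weighted by the priors over both values of attitude-control fault:
  P(telemetry dropout | ¬ground-station outage) = 0.06*0.8 + 0.33*0.2
        = 0.048000 + 0.066000 = 0.114000
Configurations with attitude-control fault contribute 0.066000, so
  P(attitude-control fault | telemetry dropout, ¬ground-station outage) = 0.066000 / 0.114000 ≈ 0.579
With ground-station outage excluded, attitude-control fault must carry more of the explanatory weight for the telemetry dropout.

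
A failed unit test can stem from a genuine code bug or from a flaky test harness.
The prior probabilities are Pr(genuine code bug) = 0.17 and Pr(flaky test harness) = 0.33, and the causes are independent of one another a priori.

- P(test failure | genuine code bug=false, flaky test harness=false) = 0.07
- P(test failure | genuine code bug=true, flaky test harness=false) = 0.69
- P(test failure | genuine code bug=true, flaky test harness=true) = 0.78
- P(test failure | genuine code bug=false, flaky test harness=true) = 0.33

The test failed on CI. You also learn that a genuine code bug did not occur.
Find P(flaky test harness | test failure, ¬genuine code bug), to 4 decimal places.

P(flaky test harness | test failure, ¬genuine code bug) ≈ 0.6990

By total probability over both values of flaky test harness:
  P(test failure | ¬genuine code bug) = 0.07·0.67 + 0.33·0.33
        = 0.046900 + 0.108900 = 0.155800
Keeping only the flaky test harness-present terms gives 0.108900, so
  P(flaky test harness | test failure, ¬genuine code bug) = 0.108900 / 0.155800 ≈ 0.6990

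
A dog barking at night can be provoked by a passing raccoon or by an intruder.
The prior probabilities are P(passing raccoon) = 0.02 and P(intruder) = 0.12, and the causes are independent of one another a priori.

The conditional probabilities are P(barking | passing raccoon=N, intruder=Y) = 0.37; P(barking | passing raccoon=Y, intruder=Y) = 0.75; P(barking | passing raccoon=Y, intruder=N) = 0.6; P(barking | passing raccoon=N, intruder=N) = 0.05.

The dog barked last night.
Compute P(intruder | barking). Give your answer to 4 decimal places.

Enumerate the 4 (passing raccoon, intruder) configurations and weight by the priors:
  P(barking) = 0.05·0.98·0.88 + 0.37·0.98·0.12 + 0.6·0.02·0.88 + 0.75·0.02·0.12
        = 0.043120 + 0.043512 + 0.010560 + 0.001800 = 0.098992
Configurations with intruder contribute 0.045312, so
  P(intruder | barking) = 0.045312 / 0.098992 ≈ 0.4577

P(intruder | barking) ≈ 0.4577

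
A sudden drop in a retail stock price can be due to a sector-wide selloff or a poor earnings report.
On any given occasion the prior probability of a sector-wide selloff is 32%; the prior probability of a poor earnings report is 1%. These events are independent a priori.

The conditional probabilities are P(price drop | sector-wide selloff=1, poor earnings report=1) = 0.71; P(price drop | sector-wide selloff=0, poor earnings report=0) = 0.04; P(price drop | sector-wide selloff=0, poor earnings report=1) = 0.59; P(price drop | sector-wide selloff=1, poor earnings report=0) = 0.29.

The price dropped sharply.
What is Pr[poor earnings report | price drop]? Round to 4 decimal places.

Pr[poor earnings report | price drop] ≈ 0.0502

For the numerator, keep only poor earnings report=true terms: 0.004012 + 0.002272 = 0.006284
Denominator P(price drop): 0.04*0.68*0.99 + 0.59*0.68*0.01 + 0.29*0.32*0.99 + 0.71*0.32*0.01 = 0.125084
Posterior = 0.006284 / 0.125084 ≈ 0.0502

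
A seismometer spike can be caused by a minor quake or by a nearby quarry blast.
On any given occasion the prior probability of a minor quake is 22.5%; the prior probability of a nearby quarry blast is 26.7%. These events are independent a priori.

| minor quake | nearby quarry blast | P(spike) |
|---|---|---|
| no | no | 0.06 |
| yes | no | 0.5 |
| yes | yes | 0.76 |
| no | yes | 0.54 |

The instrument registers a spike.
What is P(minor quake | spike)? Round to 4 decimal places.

P(minor quake | spike) ≈ 0.4677

Weight on minor quake=true, given the evidence: 0.082462 + 0.045657 = 0.128119
The normalizing constant is 0.06×0.775×0.733 + 0.54×0.775×0.267 + 0.5×0.225×0.733 + 0.76×0.225×0.267 = 0.273943
P(minor quake | spike) = 0.128119/0.273943 ≈ 0.4677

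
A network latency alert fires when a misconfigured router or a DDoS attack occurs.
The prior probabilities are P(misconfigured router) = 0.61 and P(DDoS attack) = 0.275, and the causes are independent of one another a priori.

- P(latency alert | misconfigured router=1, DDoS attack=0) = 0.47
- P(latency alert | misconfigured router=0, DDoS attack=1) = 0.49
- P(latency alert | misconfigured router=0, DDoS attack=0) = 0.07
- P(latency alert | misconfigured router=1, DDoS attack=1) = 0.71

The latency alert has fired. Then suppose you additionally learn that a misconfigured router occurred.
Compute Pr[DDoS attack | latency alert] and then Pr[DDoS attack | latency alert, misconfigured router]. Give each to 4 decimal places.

Pr[DDoS attack | latency alert] ≈ 0.4299; Pr[DDoS attack | latency alert, misconfigured router] ≈ 0.3643

Sum P(latency alert|·) weighted by the priors over the 4 (misconfigured router, DDoS attack) configurations:
  P(latency alert) = 0.07·0.39·0.725 + 0.49·0.39·0.275 + 0.47·0.61·0.725 + 0.71·0.61·0.275
        = 0.019793 + 0.052553 + 0.207857 + 0.119103 = 0.399306
The terms with DDoS attack present sum to 0.171656, so
  P(DDoS attack | latency alert) = 0.171656 / 0.399306 ≈ 0.4299

Now also conditioning on misconfigured router=true:
Numerator (weight on configurations with DDoS attack): 0.71×0.275 = 0.195250
Normalizer over all consistent configurations: 0.47×0.725 + 0.71×0.275 = 0.536000
P(DDoS attack | latency alert, misconfigured router) = 0.195250/0.536000 ≈ 0.3643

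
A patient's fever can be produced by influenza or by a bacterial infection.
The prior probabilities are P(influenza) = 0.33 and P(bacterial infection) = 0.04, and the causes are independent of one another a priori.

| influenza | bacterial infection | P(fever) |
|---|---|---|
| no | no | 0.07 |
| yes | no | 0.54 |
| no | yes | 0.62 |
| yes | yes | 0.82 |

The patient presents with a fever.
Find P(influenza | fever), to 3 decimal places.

By total probability over the 4 (influenza, bacterial infection) configurations:
  P(fever) = 0.07×0.67×0.96 + 0.62×0.67×0.04 + 0.54×0.33×0.96 + 0.82×0.33×0.04
        = 0.045024 + 0.016616 + 0.171072 + 0.010824 = 0.243536
Keeping only the influenza-present terms gives 0.181896, so
  P(influenza | fever) = 0.181896 / 0.243536 ≈ 0.747

P(influenza | fever) ≈ 0.747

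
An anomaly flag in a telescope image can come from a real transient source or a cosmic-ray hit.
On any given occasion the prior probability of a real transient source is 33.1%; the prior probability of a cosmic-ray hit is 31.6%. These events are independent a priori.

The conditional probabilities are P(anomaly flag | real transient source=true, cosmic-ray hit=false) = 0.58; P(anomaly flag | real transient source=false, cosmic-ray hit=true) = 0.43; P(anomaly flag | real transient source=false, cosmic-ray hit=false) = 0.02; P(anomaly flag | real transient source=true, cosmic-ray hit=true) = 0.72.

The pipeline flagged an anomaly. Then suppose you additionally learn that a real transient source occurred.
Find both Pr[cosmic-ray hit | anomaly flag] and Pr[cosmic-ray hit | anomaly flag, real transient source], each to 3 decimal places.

Pr[cosmic-ray hit | anomaly flag] ≈ 0.542; Pr[cosmic-ray hit | anomaly flag, real transient source] ≈ 0.364

Weight on cosmic-ray hit=true, given the evidence: 0.090904 + 0.075309 = 0.166213
The normalizing constant is 0.02·0.669·0.684 + 0.43·0.669·0.316 + 0.58·0.331·0.684 + 0.72·0.331·0.316 = 0.306679
P(cosmic-ray hit | anomaly flag) = 0.166213/0.306679 ≈ 0.542

Now condition on the additional information:
Sum P(anomaly flag|·) weighted by the priors over both values of cosmic-ray hit:
  P(anomaly flag | real transient source) = 0.58×0.684 + 0.72×0.316
        = 0.396720 + 0.227520 = 0.624240
The terms with cosmic-ray hit present sum to 0.227520, so
  P(cosmic-ray hit | anomaly flag, real transient source) = 0.227520 / 0.624240 ≈ 0.364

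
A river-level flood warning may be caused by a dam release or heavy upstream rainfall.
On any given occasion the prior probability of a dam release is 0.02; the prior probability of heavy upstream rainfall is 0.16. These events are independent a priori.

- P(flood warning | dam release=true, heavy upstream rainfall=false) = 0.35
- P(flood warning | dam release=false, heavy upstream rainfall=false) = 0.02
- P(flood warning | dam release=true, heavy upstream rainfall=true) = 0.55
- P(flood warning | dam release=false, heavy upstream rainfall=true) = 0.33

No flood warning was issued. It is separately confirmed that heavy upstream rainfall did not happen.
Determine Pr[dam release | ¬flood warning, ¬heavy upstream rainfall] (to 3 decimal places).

By total probability over both values of dam release:
  P(¬flood warning | ¬heavy upstream rainfall) = 0.98×0.98 + 0.65×0.02
        = 0.960400 + 0.013000 = 0.973400
The terms with dam release present sum to 0.013000, so
  P(dam release | ¬flood warning, ¬heavy upstream rainfall) = 0.013000 / 0.973400 ≈ 0.013

Pr[dam release | ¬flood warning, ¬heavy upstream rainfall] ≈ 0.013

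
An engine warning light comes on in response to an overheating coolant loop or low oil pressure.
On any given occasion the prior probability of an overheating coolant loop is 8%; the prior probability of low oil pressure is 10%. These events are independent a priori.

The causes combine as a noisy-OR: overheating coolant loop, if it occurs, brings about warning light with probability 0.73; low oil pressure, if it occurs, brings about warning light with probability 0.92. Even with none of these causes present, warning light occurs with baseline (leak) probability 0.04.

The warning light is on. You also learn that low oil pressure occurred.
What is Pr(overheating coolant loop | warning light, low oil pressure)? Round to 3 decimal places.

Pr(overheating coolant loop | warning light, low oil pressure) ≈ 0.084

Under noisy-OR, P(warning light | causes) = 1 − (1−0.04)·∏(1−qᵢ) over the active causes.
P(warning light | low oil pressure) = 0.9232·0.92 + 0.979264·0.08 = 0.849344 + 0.078341 = 0.927685
Of this, 0.078341 comes from 0.979264·0.08 (the overheating coolant loop=true cases).
So P(overheating coolant loop | warning light, low oil pressure) = 0.078341/0.927685 ≈ 0.084.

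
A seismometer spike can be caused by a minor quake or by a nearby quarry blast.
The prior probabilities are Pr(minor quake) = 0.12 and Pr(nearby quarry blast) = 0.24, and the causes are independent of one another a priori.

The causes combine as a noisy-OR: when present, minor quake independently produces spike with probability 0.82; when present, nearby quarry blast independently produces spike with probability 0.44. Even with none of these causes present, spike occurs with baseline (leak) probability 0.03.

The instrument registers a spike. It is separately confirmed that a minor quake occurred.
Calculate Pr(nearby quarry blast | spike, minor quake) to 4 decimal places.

Under noisy-OR, P(spike | causes) = 1 − (1−0.03)·∏(1−qᵢ) over the active causes.
By total probability over both values of nearby quarry blast:
  P(spike | minor quake) = 0.8254*0.76 + 0.902224*0.24
        = 0.627304 + 0.216534 = 0.843838
Keeping only the nearby quarry blast-present terms gives 0.216534, so
  P(nearby quarry blast | spike, minor quake) = 0.216534 / 0.843838 ≈ 0.2566

Pr(nearby quarry blast | spike, minor quake) ≈ 0.2566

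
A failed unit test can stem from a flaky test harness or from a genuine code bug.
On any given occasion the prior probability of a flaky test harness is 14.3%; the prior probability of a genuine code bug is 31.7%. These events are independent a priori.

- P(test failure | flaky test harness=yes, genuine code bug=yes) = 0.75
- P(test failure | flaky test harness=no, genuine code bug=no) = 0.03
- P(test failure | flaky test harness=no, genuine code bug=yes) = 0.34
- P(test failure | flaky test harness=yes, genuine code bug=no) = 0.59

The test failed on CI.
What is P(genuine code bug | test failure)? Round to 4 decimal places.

Numerator (weight on configurations with genuine code bug): 0.092367 + 0.033998 = 0.126365
The normalizing constant is 0.03×0.857×0.683 + 0.34×0.857×0.317 + 0.59×0.143×0.683 + 0.75×0.143×0.317 = 0.201550
P(genuine code bug | test failure) = 0.126365/0.201550 ≈ 0.6270

P(genuine code bug | test failure) ≈ 0.6270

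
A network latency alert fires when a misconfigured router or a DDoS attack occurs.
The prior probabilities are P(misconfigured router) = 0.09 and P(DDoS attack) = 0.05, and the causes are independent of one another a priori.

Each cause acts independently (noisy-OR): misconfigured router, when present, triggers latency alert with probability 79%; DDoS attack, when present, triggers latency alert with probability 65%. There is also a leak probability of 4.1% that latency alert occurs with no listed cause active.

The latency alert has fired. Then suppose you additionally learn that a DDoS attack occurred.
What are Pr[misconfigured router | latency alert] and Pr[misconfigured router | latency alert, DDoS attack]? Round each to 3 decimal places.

Pr[misconfigured router | latency alert] ≈ 0.525; Pr[misconfigured router | latency alert, DDoS attack] ≈ 0.122

Under noisy-OR, P(latency alert | causes) = 1 − (1−0.041)·∏(1−qᵢ) over the active causes.
Sum P(latency alert|·) weighted by the priors over the 4 (misconfigured router, DDoS attack) configurations:
  P(latency alert) = 0.041*0.91*0.95 + 0.66435*0.91*0.05 + 0.79861*0.09*0.95 + 0.929513*0.09*0.05
        = 0.035445 + 0.030228 + 0.068281 + 0.004183 = 0.138137
Keeping only the misconfigured router-present terms gives 0.072464, so
  P(misconfigured router | latency alert) = 0.072464 / 0.138137 ≈ 0.525

Now condition on the additional information:
By total probability over both values of misconfigured router:
  P(latency alert | DDoS attack) = 0.66435·0.91 + 0.929513·0.09
        = 0.604558 + 0.083656 = 0.688214
The terms with misconfigured router present sum to 0.083656, so
  P(misconfigured router | latency alert, DDoS attack) = 0.083656 / 0.688214 ≈ 0.122
The drop from 0.525 to 0.122 is the explaining-away (discounting) effect.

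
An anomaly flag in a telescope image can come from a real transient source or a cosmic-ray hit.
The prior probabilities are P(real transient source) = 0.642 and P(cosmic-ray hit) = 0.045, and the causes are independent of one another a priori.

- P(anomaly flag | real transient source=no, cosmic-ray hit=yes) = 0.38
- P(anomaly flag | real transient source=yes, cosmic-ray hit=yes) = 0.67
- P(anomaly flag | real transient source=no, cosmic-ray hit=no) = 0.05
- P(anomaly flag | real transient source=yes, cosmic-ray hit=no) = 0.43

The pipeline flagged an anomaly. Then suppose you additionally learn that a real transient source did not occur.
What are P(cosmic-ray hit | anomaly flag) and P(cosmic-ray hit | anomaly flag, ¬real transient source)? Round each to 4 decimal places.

P(cosmic-ray hit | anomaly flag) ≈ 0.0832; P(cosmic-ray hit | anomaly flag, ¬real transient source) ≈ 0.2637

Sum P(anomaly flag|·) weighted by the priors over the 4 (real transient source, cosmic-ray hit) configurations:
  P(anomaly flag) = 0.05×0.358×0.955 + 0.38×0.358×0.045 + 0.43×0.642×0.955 + 0.67×0.642×0.045
        = 0.017094 + 0.006122 + 0.263637 + 0.019356 = 0.306209
Keeping only the cosmic-ray hit-present terms gives 0.025478, so
  P(cosmic-ray hit | anomaly flag) = 0.025478 / 0.306209 ≈ 0.0832

With the extra evidence:
Sum P(anomaly flag|·) weighted by the priors over both values of cosmic-ray hit:
  P(anomaly flag | ¬real transient source) = 0.05×0.955 + 0.38×0.045
        = 0.047750 + 0.017100 = 0.064850
Configurations with cosmic-ray hit contribute 0.017100, so
  P(cosmic-ray hit | anomaly flag, ¬real transient source) = 0.017100 / 0.064850 ≈ 0.2637
Ruling out real transient source raises the posterior on cosmic-ray hit — the flip side of explaining away.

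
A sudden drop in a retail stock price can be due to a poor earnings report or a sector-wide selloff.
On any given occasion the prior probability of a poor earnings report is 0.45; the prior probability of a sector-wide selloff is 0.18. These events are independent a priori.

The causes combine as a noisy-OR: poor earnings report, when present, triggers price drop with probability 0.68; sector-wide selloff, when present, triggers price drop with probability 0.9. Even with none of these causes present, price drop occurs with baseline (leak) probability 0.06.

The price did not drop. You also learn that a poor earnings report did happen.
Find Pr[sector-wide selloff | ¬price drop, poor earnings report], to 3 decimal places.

Under noisy-OR, P(price drop | causes) = 1 − (1−0.06)·∏(1−qᵢ) over the active causes.
Weight on sector-wide selloff=true, given the evidence: 0.03008·0.18 = 0.005414
The normalizing constant is 0.3008·0.82 + 0.03008·0.18 = 0.252070
P(sector-wide selloff | ¬price drop, poor earnings report) = 0.005414/0.252070 ≈ 0.021

Pr[sector-wide selloff | ¬price drop, poor earnings report] ≈ 0.021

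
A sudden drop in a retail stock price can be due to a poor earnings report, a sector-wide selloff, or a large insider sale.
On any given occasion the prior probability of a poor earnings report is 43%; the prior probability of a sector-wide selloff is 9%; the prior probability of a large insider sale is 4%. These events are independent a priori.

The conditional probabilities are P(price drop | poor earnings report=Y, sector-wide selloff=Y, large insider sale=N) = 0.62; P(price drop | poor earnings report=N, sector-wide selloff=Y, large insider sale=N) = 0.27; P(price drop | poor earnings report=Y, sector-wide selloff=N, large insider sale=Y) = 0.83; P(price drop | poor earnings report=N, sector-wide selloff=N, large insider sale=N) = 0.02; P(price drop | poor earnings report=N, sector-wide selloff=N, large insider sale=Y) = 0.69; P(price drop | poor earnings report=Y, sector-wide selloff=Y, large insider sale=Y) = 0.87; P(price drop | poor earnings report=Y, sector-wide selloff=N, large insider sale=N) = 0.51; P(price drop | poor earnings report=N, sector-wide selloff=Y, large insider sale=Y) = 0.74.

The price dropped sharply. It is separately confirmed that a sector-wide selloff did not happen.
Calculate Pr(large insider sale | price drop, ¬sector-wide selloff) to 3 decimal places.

P(price drop | ¬sector-wide selloff) = 0.02×0.57×0.96 + 0.69×0.57×0.04 + 0.51×0.43×0.96 + 0.83×0.43×0.04 = 0.010944 + 0.015732 + 0.210528 + 0.014276 = 0.251480
Of this, 0.030008 comes from 0.015732 + 0.014276 (the large insider sale=true cases).
P(large insider sale | price drop, ¬sector-wide selloff) = 0.030008 / 0.251480 ≈ 0.119

Pr(large insider sale | price drop, ¬sector-wide selloff) ≈ 0.119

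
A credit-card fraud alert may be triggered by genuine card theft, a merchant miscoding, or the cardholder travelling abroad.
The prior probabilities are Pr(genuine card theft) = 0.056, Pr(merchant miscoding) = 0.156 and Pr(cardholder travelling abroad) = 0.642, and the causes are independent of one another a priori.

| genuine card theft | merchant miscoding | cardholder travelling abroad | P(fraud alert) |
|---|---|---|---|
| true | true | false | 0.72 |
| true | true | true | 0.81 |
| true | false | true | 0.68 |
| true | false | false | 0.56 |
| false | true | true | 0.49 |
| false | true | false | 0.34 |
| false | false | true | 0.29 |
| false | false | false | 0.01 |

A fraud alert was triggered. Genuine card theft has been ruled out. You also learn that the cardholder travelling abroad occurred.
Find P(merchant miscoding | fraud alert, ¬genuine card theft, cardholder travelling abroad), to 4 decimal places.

P(fraud alert | ¬genuine card theft, cardholder travelling abroad) = 0.29×0.844 + 0.49×0.156 = 0.244760 + 0.076440 = 0.321200
Of this, 0.076440 comes from 0.49×0.156 (the merchant miscoding=true cases).
Hence the posterior is 0.076440/0.321200 ≈ 0.2380.

P(merchant miscoding | fraud alert, ¬genuine card theft, cardholder travelling abroad) ≈ 0.2380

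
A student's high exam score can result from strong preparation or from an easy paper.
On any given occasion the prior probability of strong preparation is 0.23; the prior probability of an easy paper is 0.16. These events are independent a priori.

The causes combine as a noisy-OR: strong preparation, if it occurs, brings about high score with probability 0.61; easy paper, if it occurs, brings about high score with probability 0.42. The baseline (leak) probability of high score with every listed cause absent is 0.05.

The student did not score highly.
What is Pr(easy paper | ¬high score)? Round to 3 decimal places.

Under noisy-OR, P(high score | causes) = 1 − (1−0.05)·∏(1−qᵢ) over the active causes.
Numerator (weight on configurations with easy paper): 0.067883 + 0.007908 = 0.075791
Denominator P(¬high score): 0.95·0.77·0.84 + 0.551·0.77·0.16 + 0.3705·0.23·0.84 + 0.21489·0.23·0.16 = 0.761832
Posterior = 0.075791 / 0.761832 ≈ 0.099

Pr(easy paper | ¬high score) ≈ 0.099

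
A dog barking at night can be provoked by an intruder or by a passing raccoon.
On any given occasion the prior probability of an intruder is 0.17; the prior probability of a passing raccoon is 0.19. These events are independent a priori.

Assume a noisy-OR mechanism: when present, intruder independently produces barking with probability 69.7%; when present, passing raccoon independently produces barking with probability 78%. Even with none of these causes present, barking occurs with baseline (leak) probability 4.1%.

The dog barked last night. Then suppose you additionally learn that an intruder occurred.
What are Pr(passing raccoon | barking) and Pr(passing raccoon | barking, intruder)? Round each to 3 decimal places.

Pr(passing raccoon | barking) ≈ 0.553; Pr(passing raccoon | barking, intruder) ≈ 0.236

Under noisy-OR, P(barking | causes) = 1 − (1−0.041)·∏(1−qᵢ) over the active causes.
Numerator (weight on configurations with passing raccoon): 0.124428 + 0.030235 = 0.154663
The normalizing constant is 0.041·0.83·0.81 + 0.78902·0.83·0.19 + 0.709423·0.17·0.81 + 0.936073·0.17·0.19 = 0.279915
P(passing raccoon | barking) = 0.154663/0.279915 ≈ 0.553

Now also conditioning on intruder=true:
Weight on passing raccoon=true, given the evidence: 0.936073*0.19 = 0.177854
The normalizing constant is 0.709423*0.81 + 0.936073*0.19 = 0.752487
P(passing raccoon | barking, intruder) = 0.177854/0.752487 ≈ 0.236
Conditioning on intruder lowers the posterior on passing raccoon: the classic explaining-away effect in a common-effect structure.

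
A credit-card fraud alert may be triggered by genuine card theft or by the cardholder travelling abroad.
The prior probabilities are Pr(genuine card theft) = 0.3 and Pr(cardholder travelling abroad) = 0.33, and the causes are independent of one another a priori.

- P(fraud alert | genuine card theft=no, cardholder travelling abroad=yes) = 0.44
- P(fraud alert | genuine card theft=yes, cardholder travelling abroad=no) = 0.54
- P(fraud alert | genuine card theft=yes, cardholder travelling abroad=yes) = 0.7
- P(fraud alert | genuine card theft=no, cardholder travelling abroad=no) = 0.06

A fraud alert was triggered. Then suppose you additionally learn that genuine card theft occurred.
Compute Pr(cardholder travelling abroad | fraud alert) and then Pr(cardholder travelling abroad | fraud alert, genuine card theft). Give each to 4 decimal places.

Pr(cardholder travelling abroad | fraud alert) ≈ 0.5557; Pr(cardholder travelling abroad | fraud alert, genuine card theft) ≈ 0.3897

By total probability over the 4 (genuine card theft, cardholder travelling abroad) configurations:
  P(fraud alert) = 0.06*0.7*0.67 + 0.44*0.7*0.33 + 0.54*0.3*0.67 + 0.7*0.3*0.33
        = 0.028140 + 0.101640 + 0.108540 + 0.069300 = 0.307620
The terms with cardholder travelling abroad present sum to 0.170940, so
  P(cardholder travelling abroad | fraud alert) = 0.170940 / 0.307620 ≈ 0.5557

With the extra evidence:
Sum P(fraud alert|·) weighted by the priors over both values of cardholder travelling abroad:
  P(fraud alert | genuine card theft) = 0.54·0.67 + 0.7·0.33
        = 0.361800 + 0.231000 = 0.592800
The terms with cardholder travelling abroad present sum to 0.231000, so
  P(cardholder travelling abroad | fraud alert, genuine card theft) = 0.231000 / 0.592800 ≈ 0.3897
Conditioning on genuine card theft lowers the posterior on cardholder travelling abroad: the classic explaining-away effect in a common-effect structure.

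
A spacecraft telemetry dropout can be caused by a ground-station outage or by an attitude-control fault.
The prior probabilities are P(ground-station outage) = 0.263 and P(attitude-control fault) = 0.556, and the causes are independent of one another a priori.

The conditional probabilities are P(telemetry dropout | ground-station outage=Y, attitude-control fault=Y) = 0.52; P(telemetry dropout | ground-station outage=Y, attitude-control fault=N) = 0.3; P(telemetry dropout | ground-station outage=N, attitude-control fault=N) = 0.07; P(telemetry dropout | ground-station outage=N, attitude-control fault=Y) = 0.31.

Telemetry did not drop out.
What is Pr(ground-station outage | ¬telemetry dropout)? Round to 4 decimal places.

P(¬telemetry dropout) = 0.93·0.737·0.444 + 0.69·0.737·0.556 + 0.7·0.263·0.444 + 0.48·0.263·0.556 = 0.304322 + 0.282743 + 0.081740 + 0.070189 = 0.738994
Of this, 0.151929 comes from 0.081740 + 0.070189 (the ground-station outage=true cases).
P(ground-station outage | ¬telemetry dropout) = 0.151929 / 0.738994 ≈ 0.2056

Pr(ground-station outage | ¬telemetry dropout) ≈ 0.2056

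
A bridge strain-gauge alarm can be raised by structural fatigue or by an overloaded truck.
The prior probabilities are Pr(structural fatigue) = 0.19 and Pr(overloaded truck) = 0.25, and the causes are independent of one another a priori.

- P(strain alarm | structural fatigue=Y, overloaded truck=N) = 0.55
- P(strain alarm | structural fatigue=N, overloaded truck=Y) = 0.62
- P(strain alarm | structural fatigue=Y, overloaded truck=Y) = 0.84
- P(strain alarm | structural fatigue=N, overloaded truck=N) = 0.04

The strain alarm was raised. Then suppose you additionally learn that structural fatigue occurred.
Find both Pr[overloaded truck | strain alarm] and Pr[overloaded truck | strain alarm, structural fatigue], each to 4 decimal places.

Pr[overloaded truck | strain alarm] ≈ 0.6171; Pr[overloaded truck | strain alarm, structural fatigue] ≈ 0.3373

P(strain alarm) = 0.04×0.81×0.75 + 0.62×0.81×0.25 + 0.55×0.19×0.75 + 0.84×0.19×0.25 = 0.024300 + 0.125550 + 0.078375 + 0.039900 = 0.268125
Of this, 0.165450 comes from 0.125550 + 0.039900 (the overloaded truck=true cases).
P(overloaded truck | strain alarm) = 0.165450 / 0.268125 ≈ 0.6171

Now also conditioning on structural fatigue=true:
P(strain alarm | structural fatigue) = 0.55×0.75 + 0.84×0.25 = 0.412500 + 0.210000 = 0.622500
The overloaded truck-present share is 0.84×0.25 = 0.210000.
Hence the posterior is 0.210000/0.622500 ≈ 0.3373.
This is intercausal reasoning (explaining away): once structural fatigue accounts for the strain alarm, overloaded truck becomes less likely.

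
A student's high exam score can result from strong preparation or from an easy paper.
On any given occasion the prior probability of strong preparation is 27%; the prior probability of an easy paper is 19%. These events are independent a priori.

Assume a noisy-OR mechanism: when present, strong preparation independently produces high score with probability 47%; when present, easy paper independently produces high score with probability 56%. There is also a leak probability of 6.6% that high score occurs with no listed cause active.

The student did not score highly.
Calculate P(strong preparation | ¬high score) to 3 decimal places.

Under noisy-OR, P(high score | causes) = 1 − (1−0.066)·∏(1−qᵢ) over the active causes.
Numerator (weight on configurations with strong preparation): 0.108261 + 0.011174 = 0.119435
The normalizing constant is 0.934·0.73·0.81 + 0.41096·0.73·0.19 + 0.49502·0.27·0.81 + 0.217809·0.27·0.19 = 0.728709
Posterior = 0.119435 / 0.728709 ≈ 0.164

P(strong preparation | ¬high score) ≈ 0.164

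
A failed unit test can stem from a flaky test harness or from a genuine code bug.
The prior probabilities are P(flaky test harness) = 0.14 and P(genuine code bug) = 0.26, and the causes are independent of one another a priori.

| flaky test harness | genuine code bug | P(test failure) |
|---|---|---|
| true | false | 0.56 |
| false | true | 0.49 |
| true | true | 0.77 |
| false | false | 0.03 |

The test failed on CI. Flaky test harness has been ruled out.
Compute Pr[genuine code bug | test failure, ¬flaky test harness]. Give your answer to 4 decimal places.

Sum P(test failure|·) weighted by the priors over both values of genuine code bug:
  P(test failure | ¬flaky test harness) = 0.03·0.74 + 0.49·0.26
        = 0.022200 + 0.127400 = 0.149600
The terms with genuine code bug present sum to 0.127400, so
  P(genuine code bug | test failure, ¬flaky test harness) = 0.127400 / 0.149600 ≈ 0.8516

Pr[genuine code bug | test failure, ¬flaky test harness] ≈ 0.8516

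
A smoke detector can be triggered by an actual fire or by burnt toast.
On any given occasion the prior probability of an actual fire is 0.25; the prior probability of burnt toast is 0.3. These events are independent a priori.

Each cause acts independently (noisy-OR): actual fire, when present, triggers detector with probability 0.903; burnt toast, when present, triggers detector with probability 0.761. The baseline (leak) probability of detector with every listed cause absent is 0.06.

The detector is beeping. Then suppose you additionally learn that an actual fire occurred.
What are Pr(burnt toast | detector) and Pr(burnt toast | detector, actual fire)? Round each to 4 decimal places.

Pr(burnt toast | detector) ≈ 0.5653; Pr(burnt toast | detector, actual fire) ≈ 0.3157

Under noisy-OR, P(detector | causes) = 1 − (1−0.06)·∏(1−qᵢ) over the active causes.
Enumerate the 4 (actual fire, burnt toast) configurations and weight by the priors:
  P(detector) = 0.06×0.75×0.7 + 0.77534×0.75×0.3 + 0.90882×0.25×0.7 + 0.978208×0.25×0.3
        = 0.031500 + 0.174452 + 0.159043 + 0.073366 = 0.438361
The terms with burnt toast present sum to 0.247818, so
  P(burnt toast | detector) = 0.247818 / 0.438361 ≈ 0.5653

With the extra evidence:
For the numerator, keep only burnt toast=true terms: 0.978208*0.3 = 0.293462
The normalizing constant is 0.90882*0.7 + 0.978208*0.3 = 0.929636
P(burnt toast | detector, actual fire) = 0.293462/0.929636 ≈ 0.3157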